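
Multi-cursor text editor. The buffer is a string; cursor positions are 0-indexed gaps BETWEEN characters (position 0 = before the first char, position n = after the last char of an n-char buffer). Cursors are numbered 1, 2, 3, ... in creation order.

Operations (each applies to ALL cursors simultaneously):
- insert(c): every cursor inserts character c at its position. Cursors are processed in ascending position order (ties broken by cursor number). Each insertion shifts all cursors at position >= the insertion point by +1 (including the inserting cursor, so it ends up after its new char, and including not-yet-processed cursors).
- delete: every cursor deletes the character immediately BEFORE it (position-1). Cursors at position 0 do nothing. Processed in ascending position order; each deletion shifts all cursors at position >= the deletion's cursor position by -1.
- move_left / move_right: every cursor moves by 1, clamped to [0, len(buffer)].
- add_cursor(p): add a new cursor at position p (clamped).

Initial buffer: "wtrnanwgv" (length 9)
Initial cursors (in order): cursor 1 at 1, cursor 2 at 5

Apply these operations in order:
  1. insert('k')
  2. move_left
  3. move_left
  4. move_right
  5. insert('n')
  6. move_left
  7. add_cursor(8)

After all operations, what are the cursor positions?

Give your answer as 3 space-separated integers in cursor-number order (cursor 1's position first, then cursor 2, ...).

After op 1 (insert('k')): buffer="wktrnaknwgv" (len 11), cursors c1@2 c2@7, authorship .1....2....
After op 2 (move_left): buffer="wktrnaknwgv" (len 11), cursors c1@1 c2@6, authorship .1....2....
After op 3 (move_left): buffer="wktrnaknwgv" (len 11), cursors c1@0 c2@5, authorship .1....2....
After op 4 (move_right): buffer="wktrnaknwgv" (len 11), cursors c1@1 c2@6, authorship .1....2....
After op 5 (insert('n')): buffer="wnktrnanknwgv" (len 13), cursors c1@2 c2@8, authorship .11....22....
After op 6 (move_left): buffer="wnktrnanknwgv" (len 13), cursors c1@1 c2@7, authorship .11....22....
After op 7 (add_cursor(8)): buffer="wnktrnanknwgv" (len 13), cursors c1@1 c2@7 c3@8, authorship .11....22....

Answer: 1 7 8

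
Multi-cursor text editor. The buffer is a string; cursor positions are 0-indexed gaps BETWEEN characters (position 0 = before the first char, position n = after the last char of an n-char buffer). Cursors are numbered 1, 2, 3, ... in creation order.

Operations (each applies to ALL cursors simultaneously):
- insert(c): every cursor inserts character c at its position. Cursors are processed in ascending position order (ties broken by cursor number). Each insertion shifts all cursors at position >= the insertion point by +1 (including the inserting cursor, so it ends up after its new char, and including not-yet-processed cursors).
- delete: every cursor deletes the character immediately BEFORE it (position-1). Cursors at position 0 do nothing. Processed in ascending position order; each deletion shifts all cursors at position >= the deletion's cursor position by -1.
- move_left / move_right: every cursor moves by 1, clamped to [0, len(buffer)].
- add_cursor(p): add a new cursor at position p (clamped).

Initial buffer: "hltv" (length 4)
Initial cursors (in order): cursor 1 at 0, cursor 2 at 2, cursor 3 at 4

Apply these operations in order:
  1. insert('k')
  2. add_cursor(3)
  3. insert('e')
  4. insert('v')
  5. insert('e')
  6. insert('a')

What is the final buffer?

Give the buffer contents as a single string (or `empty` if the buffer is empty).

Answer: keveahleveakeveatvkevea

Derivation:
After op 1 (insert('k')): buffer="khlktvk" (len 7), cursors c1@1 c2@4 c3@7, authorship 1..2..3
After op 2 (add_cursor(3)): buffer="khlktvk" (len 7), cursors c1@1 c4@3 c2@4 c3@7, authorship 1..2..3
After op 3 (insert('e')): buffer="kehleketvke" (len 11), cursors c1@2 c4@5 c2@7 c3@11, authorship 11..422..33
After op 4 (insert('v')): buffer="kevhlevkevtvkev" (len 15), cursors c1@3 c4@7 c2@10 c3@15, authorship 111..44222..333
After op 5 (insert('e')): buffer="kevehlevekevetvkeve" (len 19), cursors c1@4 c4@9 c2@13 c3@19, authorship 1111..4442222..3333
After op 6 (insert('a')): buffer="keveahleveakeveatvkevea" (len 23), cursors c1@5 c4@11 c2@16 c3@23, authorship 11111..444422222..33333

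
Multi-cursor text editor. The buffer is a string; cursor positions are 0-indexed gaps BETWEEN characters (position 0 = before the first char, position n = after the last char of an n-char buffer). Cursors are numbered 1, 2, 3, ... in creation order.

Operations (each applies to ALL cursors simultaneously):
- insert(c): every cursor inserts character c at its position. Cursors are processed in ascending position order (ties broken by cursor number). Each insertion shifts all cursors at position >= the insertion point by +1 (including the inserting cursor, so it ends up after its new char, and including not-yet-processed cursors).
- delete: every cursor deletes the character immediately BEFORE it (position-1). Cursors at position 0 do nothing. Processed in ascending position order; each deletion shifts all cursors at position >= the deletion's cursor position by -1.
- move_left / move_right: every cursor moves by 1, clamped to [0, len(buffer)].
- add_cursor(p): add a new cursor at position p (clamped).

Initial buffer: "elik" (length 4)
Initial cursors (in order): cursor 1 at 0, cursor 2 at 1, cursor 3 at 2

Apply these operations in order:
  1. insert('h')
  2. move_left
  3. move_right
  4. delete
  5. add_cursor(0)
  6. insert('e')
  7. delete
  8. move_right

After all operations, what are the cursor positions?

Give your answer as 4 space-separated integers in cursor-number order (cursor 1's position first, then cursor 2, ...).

Answer: 1 2 3 1

Derivation:
After op 1 (insert('h')): buffer="hehlhik" (len 7), cursors c1@1 c2@3 c3@5, authorship 1.2.3..
After op 2 (move_left): buffer="hehlhik" (len 7), cursors c1@0 c2@2 c3@4, authorship 1.2.3..
After op 3 (move_right): buffer="hehlhik" (len 7), cursors c1@1 c2@3 c3@5, authorship 1.2.3..
After op 4 (delete): buffer="elik" (len 4), cursors c1@0 c2@1 c3@2, authorship ....
After op 5 (add_cursor(0)): buffer="elik" (len 4), cursors c1@0 c4@0 c2@1 c3@2, authorship ....
After op 6 (insert('e')): buffer="eeeeleik" (len 8), cursors c1@2 c4@2 c2@4 c3@6, authorship 14.2.3..
After op 7 (delete): buffer="elik" (len 4), cursors c1@0 c4@0 c2@1 c3@2, authorship ....
After op 8 (move_right): buffer="elik" (len 4), cursors c1@1 c4@1 c2@2 c3@3, authorship ....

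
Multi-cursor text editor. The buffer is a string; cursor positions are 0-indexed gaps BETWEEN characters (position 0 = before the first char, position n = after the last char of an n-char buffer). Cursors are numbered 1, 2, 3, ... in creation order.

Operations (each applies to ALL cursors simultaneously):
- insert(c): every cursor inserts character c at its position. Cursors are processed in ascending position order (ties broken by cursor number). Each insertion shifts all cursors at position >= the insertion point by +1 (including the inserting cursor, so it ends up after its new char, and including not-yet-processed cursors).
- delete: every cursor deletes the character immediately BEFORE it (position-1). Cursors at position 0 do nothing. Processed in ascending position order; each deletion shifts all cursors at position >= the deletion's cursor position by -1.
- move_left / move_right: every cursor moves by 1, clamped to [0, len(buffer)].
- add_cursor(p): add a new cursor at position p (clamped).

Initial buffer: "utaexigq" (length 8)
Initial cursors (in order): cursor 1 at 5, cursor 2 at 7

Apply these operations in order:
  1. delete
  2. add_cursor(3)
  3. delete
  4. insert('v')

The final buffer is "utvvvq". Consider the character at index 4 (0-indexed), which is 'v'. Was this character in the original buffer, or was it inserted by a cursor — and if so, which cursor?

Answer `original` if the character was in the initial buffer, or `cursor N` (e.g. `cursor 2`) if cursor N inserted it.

After op 1 (delete): buffer="utaeiq" (len 6), cursors c1@4 c2@5, authorship ......
After op 2 (add_cursor(3)): buffer="utaeiq" (len 6), cursors c3@3 c1@4 c2@5, authorship ......
After op 3 (delete): buffer="utq" (len 3), cursors c1@2 c2@2 c3@2, authorship ...
After op 4 (insert('v')): buffer="utvvvq" (len 6), cursors c1@5 c2@5 c3@5, authorship ..123.
Authorship (.=original, N=cursor N): . . 1 2 3 .
Index 4: author = 3

Answer: cursor 3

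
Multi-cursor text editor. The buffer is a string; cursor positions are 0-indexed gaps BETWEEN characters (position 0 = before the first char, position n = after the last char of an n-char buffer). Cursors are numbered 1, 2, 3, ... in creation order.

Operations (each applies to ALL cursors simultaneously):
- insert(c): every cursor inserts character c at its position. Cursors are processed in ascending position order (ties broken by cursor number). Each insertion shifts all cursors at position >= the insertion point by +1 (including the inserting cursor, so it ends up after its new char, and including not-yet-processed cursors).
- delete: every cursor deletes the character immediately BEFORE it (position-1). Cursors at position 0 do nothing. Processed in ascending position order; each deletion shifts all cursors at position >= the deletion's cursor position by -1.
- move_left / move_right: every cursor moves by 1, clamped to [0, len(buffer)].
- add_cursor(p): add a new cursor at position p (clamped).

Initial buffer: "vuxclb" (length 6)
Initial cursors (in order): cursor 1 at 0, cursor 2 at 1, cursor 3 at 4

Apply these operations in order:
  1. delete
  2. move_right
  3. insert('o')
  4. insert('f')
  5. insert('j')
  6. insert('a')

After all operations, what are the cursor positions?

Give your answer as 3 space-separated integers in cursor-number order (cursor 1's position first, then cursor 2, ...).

After op 1 (delete): buffer="uxlb" (len 4), cursors c1@0 c2@0 c3@2, authorship ....
After op 2 (move_right): buffer="uxlb" (len 4), cursors c1@1 c2@1 c3@3, authorship ....
After op 3 (insert('o')): buffer="uooxlob" (len 7), cursors c1@3 c2@3 c3@6, authorship .12..3.
After op 4 (insert('f')): buffer="uooffxlofb" (len 10), cursors c1@5 c2@5 c3@9, authorship .1212..33.
After op 5 (insert('j')): buffer="uooffjjxlofjb" (len 13), cursors c1@7 c2@7 c3@12, authorship .121212..333.
After op 6 (insert('a')): buffer="uooffjjaaxlofjab" (len 16), cursors c1@9 c2@9 c3@15, authorship .12121212..3333.

Answer: 9 9 15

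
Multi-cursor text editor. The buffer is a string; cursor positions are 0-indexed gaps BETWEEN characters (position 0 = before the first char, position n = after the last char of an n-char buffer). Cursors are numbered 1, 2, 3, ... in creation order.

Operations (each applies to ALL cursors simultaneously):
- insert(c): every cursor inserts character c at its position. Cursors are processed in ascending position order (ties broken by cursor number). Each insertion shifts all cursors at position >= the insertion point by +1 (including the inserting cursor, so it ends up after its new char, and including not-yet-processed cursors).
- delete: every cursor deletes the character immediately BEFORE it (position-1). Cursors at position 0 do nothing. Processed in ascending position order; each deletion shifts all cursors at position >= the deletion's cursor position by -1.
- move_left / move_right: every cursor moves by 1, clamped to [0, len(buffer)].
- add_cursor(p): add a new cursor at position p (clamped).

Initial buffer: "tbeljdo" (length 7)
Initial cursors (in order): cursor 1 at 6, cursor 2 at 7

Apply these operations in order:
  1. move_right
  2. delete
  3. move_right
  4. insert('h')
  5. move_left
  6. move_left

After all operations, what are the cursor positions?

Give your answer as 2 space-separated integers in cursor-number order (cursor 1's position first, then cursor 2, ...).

After op 1 (move_right): buffer="tbeljdo" (len 7), cursors c1@7 c2@7, authorship .......
After op 2 (delete): buffer="tbelj" (len 5), cursors c1@5 c2@5, authorship .....
After op 3 (move_right): buffer="tbelj" (len 5), cursors c1@5 c2@5, authorship .....
After op 4 (insert('h')): buffer="tbeljhh" (len 7), cursors c1@7 c2@7, authorship .....12
After op 5 (move_left): buffer="tbeljhh" (len 7), cursors c1@6 c2@6, authorship .....12
After op 6 (move_left): buffer="tbeljhh" (len 7), cursors c1@5 c2@5, authorship .....12

Answer: 5 5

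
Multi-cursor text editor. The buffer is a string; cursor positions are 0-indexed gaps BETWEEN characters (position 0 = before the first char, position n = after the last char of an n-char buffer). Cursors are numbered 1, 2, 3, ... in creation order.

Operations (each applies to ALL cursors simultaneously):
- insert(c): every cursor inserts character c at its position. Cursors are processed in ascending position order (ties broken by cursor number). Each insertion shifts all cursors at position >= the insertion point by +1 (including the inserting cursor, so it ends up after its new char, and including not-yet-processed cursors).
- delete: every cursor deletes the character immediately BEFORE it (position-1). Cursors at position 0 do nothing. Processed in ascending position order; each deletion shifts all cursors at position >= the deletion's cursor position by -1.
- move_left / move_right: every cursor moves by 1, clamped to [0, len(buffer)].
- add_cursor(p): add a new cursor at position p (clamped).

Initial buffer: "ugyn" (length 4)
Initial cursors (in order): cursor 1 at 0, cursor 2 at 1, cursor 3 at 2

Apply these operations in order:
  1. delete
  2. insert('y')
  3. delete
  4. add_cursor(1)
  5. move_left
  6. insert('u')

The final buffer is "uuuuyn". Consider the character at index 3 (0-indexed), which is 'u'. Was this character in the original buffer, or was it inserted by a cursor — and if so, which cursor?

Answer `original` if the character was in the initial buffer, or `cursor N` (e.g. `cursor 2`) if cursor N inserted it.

After op 1 (delete): buffer="yn" (len 2), cursors c1@0 c2@0 c3@0, authorship ..
After op 2 (insert('y')): buffer="yyyyn" (len 5), cursors c1@3 c2@3 c3@3, authorship 123..
After op 3 (delete): buffer="yn" (len 2), cursors c1@0 c2@0 c3@0, authorship ..
After op 4 (add_cursor(1)): buffer="yn" (len 2), cursors c1@0 c2@0 c3@0 c4@1, authorship ..
After op 5 (move_left): buffer="yn" (len 2), cursors c1@0 c2@0 c3@0 c4@0, authorship ..
After op 6 (insert('u')): buffer="uuuuyn" (len 6), cursors c1@4 c2@4 c3@4 c4@4, authorship 1234..
Authorship (.=original, N=cursor N): 1 2 3 4 . .
Index 3: author = 4

Answer: cursor 4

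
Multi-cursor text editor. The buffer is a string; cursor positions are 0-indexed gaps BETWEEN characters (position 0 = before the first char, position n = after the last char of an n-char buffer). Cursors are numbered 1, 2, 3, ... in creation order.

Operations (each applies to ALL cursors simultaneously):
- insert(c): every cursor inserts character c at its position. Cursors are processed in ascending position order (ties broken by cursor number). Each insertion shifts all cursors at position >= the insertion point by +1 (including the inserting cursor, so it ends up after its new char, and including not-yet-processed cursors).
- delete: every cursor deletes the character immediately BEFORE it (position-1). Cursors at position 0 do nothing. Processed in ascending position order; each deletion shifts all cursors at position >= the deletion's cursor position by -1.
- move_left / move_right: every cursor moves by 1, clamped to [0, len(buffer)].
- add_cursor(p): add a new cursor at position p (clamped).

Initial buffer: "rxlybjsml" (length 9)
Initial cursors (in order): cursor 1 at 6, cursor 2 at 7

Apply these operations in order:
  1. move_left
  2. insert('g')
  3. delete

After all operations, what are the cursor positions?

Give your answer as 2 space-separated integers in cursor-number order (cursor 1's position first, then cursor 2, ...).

After op 1 (move_left): buffer="rxlybjsml" (len 9), cursors c1@5 c2@6, authorship .........
After op 2 (insert('g')): buffer="rxlybgjgsml" (len 11), cursors c1@6 c2@8, authorship .....1.2...
After op 3 (delete): buffer="rxlybjsml" (len 9), cursors c1@5 c2@6, authorship .........

Answer: 5 6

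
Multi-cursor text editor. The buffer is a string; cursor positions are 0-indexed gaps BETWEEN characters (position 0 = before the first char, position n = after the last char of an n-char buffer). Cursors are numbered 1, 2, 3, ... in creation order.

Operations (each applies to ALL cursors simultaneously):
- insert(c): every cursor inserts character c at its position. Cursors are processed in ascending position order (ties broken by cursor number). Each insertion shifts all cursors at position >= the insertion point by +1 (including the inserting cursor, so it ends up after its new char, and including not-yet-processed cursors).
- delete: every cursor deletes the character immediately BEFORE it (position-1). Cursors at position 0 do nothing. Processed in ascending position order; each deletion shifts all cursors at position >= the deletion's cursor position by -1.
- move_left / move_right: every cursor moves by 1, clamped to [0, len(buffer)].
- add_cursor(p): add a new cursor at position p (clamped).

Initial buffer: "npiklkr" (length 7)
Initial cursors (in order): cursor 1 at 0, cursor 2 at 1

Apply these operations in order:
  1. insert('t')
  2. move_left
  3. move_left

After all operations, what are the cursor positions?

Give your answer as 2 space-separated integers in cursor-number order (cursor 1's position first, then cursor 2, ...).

Answer: 0 1

Derivation:
After op 1 (insert('t')): buffer="tntpiklkr" (len 9), cursors c1@1 c2@3, authorship 1.2......
After op 2 (move_left): buffer="tntpiklkr" (len 9), cursors c1@0 c2@2, authorship 1.2......
After op 3 (move_left): buffer="tntpiklkr" (len 9), cursors c1@0 c2@1, authorship 1.2......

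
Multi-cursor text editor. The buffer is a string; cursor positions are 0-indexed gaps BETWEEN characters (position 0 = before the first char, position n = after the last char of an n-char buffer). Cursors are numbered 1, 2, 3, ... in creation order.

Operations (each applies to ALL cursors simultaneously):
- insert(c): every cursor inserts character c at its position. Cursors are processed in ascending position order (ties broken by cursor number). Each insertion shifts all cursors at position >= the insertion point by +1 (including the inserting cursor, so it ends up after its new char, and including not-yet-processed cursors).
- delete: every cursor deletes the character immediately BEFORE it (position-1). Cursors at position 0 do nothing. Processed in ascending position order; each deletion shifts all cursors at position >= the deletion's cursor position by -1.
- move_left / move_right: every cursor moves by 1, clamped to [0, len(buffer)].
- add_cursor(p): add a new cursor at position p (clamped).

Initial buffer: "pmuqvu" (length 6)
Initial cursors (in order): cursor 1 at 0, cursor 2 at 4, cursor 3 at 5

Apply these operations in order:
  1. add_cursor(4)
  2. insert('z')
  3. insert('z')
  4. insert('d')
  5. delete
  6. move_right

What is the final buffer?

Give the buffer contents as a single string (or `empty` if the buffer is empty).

Answer: zzpmuqzzzzvzzu

Derivation:
After op 1 (add_cursor(4)): buffer="pmuqvu" (len 6), cursors c1@0 c2@4 c4@4 c3@5, authorship ......
After op 2 (insert('z')): buffer="zpmuqzzvzu" (len 10), cursors c1@1 c2@7 c4@7 c3@9, authorship 1....24.3.
After op 3 (insert('z')): buffer="zzpmuqzzzzvzzu" (len 14), cursors c1@2 c2@10 c4@10 c3@13, authorship 11....2424.33.
After op 4 (insert('d')): buffer="zzdpmuqzzzzddvzzdu" (len 18), cursors c1@3 c2@13 c4@13 c3@17, authorship 111....242424.333.
After op 5 (delete): buffer="zzpmuqzzzzvzzu" (len 14), cursors c1@2 c2@10 c4@10 c3@13, authorship 11....2424.33.
After op 6 (move_right): buffer="zzpmuqzzzzvzzu" (len 14), cursors c1@3 c2@11 c4@11 c3@14, authorship 11....2424.33.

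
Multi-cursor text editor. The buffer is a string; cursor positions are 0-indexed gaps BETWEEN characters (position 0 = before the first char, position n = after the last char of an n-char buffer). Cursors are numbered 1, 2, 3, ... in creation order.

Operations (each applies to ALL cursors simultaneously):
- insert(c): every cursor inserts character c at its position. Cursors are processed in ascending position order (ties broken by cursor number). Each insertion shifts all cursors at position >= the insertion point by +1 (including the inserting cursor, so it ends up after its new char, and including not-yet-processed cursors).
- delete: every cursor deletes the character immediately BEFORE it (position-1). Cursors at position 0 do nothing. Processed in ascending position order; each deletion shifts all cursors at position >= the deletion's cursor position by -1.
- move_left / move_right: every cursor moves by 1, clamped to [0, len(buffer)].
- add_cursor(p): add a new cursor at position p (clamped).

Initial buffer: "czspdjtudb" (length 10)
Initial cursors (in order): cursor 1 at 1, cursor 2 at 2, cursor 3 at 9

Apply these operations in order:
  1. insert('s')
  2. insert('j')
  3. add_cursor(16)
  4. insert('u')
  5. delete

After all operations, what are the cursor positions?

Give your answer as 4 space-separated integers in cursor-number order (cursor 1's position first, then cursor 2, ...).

Answer: 3 6 15 16

Derivation:
After op 1 (insert('s')): buffer="cszsspdjtudsb" (len 13), cursors c1@2 c2@4 c3@12, authorship .1.2.......3.
After op 2 (insert('j')): buffer="csjzsjspdjtudsjb" (len 16), cursors c1@3 c2@6 c3@15, authorship .11.22.......33.
After op 3 (add_cursor(16)): buffer="csjzsjspdjtudsjb" (len 16), cursors c1@3 c2@6 c3@15 c4@16, authorship .11.22.......33.
After op 4 (insert('u')): buffer="csjuzsjuspdjtudsjubu" (len 20), cursors c1@4 c2@8 c3@18 c4@20, authorship .111.222.......333.4
After op 5 (delete): buffer="csjzsjspdjtudsjb" (len 16), cursors c1@3 c2@6 c3@15 c4@16, authorship .11.22.......33.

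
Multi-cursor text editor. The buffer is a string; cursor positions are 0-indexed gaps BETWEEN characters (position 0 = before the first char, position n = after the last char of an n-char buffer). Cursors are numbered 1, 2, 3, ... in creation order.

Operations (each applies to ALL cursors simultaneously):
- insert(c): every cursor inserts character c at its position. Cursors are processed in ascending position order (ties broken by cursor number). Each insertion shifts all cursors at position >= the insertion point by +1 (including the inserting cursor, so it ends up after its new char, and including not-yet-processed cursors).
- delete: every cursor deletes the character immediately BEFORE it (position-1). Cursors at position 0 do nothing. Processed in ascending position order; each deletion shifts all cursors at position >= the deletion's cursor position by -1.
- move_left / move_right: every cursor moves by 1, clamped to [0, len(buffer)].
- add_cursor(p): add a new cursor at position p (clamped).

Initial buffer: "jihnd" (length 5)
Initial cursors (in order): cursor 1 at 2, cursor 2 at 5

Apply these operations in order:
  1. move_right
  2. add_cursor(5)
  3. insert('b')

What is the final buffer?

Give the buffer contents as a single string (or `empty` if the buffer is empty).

After op 1 (move_right): buffer="jihnd" (len 5), cursors c1@3 c2@5, authorship .....
After op 2 (add_cursor(5)): buffer="jihnd" (len 5), cursors c1@3 c2@5 c3@5, authorship .....
After op 3 (insert('b')): buffer="jihbndbb" (len 8), cursors c1@4 c2@8 c3@8, authorship ...1..23

Answer: jihbndbb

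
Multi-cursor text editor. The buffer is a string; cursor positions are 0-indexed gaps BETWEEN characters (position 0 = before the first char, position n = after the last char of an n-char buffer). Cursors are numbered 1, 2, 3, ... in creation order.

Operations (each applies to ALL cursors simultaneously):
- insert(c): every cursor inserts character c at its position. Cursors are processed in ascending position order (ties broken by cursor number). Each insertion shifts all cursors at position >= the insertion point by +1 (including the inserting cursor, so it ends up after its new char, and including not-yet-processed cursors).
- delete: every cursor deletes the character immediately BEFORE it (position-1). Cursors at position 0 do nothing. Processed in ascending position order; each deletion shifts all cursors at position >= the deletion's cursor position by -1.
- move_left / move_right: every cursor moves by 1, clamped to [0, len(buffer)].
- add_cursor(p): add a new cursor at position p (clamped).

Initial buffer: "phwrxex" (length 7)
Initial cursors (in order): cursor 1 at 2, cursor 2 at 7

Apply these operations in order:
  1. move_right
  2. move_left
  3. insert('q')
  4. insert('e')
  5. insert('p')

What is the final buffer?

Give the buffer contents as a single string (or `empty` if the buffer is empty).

After op 1 (move_right): buffer="phwrxex" (len 7), cursors c1@3 c2@7, authorship .......
After op 2 (move_left): buffer="phwrxex" (len 7), cursors c1@2 c2@6, authorship .......
After op 3 (insert('q')): buffer="phqwrxeqx" (len 9), cursors c1@3 c2@8, authorship ..1....2.
After op 4 (insert('e')): buffer="phqewrxeqex" (len 11), cursors c1@4 c2@10, authorship ..11....22.
After op 5 (insert('p')): buffer="phqepwrxeqepx" (len 13), cursors c1@5 c2@12, authorship ..111....222.

Answer: phqepwrxeqepx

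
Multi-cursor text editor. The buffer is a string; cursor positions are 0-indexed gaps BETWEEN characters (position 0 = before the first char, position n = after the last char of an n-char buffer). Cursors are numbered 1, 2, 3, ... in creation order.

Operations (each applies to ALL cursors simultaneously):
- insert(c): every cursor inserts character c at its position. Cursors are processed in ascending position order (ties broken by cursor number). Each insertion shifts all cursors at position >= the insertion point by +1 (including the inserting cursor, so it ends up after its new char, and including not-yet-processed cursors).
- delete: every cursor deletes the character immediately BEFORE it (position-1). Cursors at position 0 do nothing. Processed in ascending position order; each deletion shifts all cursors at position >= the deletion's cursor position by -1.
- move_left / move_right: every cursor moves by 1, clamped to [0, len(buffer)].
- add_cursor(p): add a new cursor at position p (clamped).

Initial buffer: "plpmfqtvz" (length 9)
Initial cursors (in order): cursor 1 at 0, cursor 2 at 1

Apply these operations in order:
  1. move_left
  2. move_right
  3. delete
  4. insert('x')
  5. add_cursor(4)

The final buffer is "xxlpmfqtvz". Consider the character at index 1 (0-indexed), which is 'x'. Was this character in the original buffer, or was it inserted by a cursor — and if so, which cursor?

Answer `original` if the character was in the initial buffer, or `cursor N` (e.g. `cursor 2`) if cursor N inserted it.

Answer: cursor 2

Derivation:
After op 1 (move_left): buffer="plpmfqtvz" (len 9), cursors c1@0 c2@0, authorship .........
After op 2 (move_right): buffer="plpmfqtvz" (len 9), cursors c1@1 c2@1, authorship .........
After op 3 (delete): buffer="lpmfqtvz" (len 8), cursors c1@0 c2@0, authorship ........
After op 4 (insert('x')): buffer="xxlpmfqtvz" (len 10), cursors c1@2 c2@2, authorship 12........
After op 5 (add_cursor(4)): buffer="xxlpmfqtvz" (len 10), cursors c1@2 c2@2 c3@4, authorship 12........
Authorship (.=original, N=cursor N): 1 2 . . . . . . . .
Index 1: author = 2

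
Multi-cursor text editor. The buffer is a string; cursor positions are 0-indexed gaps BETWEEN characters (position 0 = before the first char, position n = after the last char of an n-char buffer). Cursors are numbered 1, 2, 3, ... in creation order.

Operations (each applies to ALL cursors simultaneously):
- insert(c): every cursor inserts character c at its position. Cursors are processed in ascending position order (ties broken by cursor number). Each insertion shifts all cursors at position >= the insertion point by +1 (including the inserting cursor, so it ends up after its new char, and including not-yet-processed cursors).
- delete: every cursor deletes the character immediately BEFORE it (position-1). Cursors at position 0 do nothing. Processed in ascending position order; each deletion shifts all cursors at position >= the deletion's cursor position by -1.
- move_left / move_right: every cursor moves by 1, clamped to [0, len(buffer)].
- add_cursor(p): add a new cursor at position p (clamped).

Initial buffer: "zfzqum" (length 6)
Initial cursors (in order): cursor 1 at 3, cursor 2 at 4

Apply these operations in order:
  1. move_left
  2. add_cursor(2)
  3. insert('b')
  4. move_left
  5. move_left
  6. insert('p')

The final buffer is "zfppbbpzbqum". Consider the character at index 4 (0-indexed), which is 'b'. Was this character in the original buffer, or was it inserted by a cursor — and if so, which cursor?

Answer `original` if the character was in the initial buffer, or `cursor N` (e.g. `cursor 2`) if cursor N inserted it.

Answer: cursor 1

Derivation:
After op 1 (move_left): buffer="zfzqum" (len 6), cursors c1@2 c2@3, authorship ......
After op 2 (add_cursor(2)): buffer="zfzqum" (len 6), cursors c1@2 c3@2 c2@3, authorship ......
After op 3 (insert('b')): buffer="zfbbzbqum" (len 9), cursors c1@4 c3@4 c2@6, authorship ..13.2...
After op 4 (move_left): buffer="zfbbzbqum" (len 9), cursors c1@3 c3@3 c2@5, authorship ..13.2...
After op 5 (move_left): buffer="zfbbzbqum" (len 9), cursors c1@2 c3@2 c2@4, authorship ..13.2...
After op 6 (insert('p')): buffer="zfppbbpzbqum" (len 12), cursors c1@4 c3@4 c2@7, authorship ..13132.2...
Authorship (.=original, N=cursor N): . . 1 3 1 3 2 . 2 . . .
Index 4: author = 1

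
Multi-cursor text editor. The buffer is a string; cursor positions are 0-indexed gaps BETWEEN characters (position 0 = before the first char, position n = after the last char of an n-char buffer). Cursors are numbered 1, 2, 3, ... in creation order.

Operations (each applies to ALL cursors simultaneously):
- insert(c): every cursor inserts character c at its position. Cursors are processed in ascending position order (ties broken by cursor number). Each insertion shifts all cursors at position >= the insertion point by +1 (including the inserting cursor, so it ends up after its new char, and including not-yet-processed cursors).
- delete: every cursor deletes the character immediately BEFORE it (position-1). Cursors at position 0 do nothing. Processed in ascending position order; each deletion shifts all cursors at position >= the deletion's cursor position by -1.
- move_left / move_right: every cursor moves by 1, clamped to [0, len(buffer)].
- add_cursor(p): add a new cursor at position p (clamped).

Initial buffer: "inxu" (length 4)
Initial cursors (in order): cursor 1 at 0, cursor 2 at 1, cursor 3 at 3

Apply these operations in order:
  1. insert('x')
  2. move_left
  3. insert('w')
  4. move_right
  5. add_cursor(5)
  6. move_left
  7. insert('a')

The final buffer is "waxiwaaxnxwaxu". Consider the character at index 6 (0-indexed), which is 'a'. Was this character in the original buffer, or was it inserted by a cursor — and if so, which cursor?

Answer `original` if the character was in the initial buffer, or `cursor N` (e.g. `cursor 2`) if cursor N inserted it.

Answer: cursor 4

Derivation:
After op 1 (insert('x')): buffer="xixnxxu" (len 7), cursors c1@1 c2@3 c3@6, authorship 1.2..3.
After op 2 (move_left): buffer="xixnxxu" (len 7), cursors c1@0 c2@2 c3@5, authorship 1.2..3.
After op 3 (insert('w')): buffer="wxiwxnxwxu" (len 10), cursors c1@1 c2@4 c3@8, authorship 11.22..33.
After op 4 (move_right): buffer="wxiwxnxwxu" (len 10), cursors c1@2 c2@5 c3@9, authorship 11.22..33.
After op 5 (add_cursor(5)): buffer="wxiwxnxwxu" (len 10), cursors c1@2 c2@5 c4@5 c3@9, authorship 11.22..33.
After op 6 (move_left): buffer="wxiwxnxwxu" (len 10), cursors c1@1 c2@4 c4@4 c3@8, authorship 11.22..33.
After op 7 (insert('a')): buffer="waxiwaaxnxwaxu" (len 14), cursors c1@2 c2@7 c4@7 c3@12, authorship 111.2242..333.
Authorship (.=original, N=cursor N): 1 1 1 . 2 2 4 2 . . 3 3 3 .
Index 6: author = 4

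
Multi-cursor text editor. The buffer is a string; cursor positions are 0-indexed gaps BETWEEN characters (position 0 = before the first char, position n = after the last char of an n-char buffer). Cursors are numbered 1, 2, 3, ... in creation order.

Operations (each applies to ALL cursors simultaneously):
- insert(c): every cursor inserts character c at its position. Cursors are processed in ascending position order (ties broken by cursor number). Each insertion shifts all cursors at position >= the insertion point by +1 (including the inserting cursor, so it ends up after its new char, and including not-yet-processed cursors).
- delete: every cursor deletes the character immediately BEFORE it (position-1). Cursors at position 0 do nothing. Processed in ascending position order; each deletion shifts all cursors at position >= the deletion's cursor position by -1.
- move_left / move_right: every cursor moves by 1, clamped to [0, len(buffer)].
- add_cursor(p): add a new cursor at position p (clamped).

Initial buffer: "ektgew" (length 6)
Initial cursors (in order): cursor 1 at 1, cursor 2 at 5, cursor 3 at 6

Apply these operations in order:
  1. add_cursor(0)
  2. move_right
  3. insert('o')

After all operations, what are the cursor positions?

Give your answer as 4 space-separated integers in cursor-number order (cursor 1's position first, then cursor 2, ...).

After op 1 (add_cursor(0)): buffer="ektgew" (len 6), cursors c4@0 c1@1 c2@5 c3@6, authorship ......
After op 2 (move_right): buffer="ektgew" (len 6), cursors c4@1 c1@2 c2@6 c3@6, authorship ......
After op 3 (insert('o')): buffer="eokotgewoo" (len 10), cursors c4@2 c1@4 c2@10 c3@10, authorship .4.1....23

Answer: 4 10 10 2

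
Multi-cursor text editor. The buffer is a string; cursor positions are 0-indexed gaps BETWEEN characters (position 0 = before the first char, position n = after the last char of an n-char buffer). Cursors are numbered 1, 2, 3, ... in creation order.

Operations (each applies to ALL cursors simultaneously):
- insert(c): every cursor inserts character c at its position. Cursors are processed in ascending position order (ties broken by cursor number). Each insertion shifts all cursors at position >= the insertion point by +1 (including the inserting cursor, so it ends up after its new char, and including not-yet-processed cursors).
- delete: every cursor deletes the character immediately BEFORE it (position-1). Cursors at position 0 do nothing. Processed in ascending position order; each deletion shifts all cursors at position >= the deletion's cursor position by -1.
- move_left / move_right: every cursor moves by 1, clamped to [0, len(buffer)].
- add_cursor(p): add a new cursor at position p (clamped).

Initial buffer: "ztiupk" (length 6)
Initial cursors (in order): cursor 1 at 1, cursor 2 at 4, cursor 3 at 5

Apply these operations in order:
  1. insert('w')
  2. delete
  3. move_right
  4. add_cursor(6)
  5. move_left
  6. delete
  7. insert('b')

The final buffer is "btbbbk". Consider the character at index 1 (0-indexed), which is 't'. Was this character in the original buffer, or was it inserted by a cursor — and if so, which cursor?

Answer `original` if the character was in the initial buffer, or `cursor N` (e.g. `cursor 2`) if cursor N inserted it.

Answer: original

Derivation:
After op 1 (insert('w')): buffer="zwtiuwpwk" (len 9), cursors c1@2 c2@6 c3@8, authorship .1...2.3.
After op 2 (delete): buffer="ztiupk" (len 6), cursors c1@1 c2@4 c3@5, authorship ......
After op 3 (move_right): buffer="ztiupk" (len 6), cursors c1@2 c2@5 c3@6, authorship ......
After op 4 (add_cursor(6)): buffer="ztiupk" (len 6), cursors c1@2 c2@5 c3@6 c4@6, authorship ......
After op 5 (move_left): buffer="ztiupk" (len 6), cursors c1@1 c2@4 c3@5 c4@5, authorship ......
After op 6 (delete): buffer="tk" (len 2), cursors c1@0 c2@1 c3@1 c4@1, authorship ..
After op 7 (insert('b')): buffer="btbbbk" (len 6), cursors c1@1 c2@5 c3@5 c4@5, authorship 1.234.
Authorship (.=original, N=cursor N): 1 . 2 3 4 .
Index 1: author = original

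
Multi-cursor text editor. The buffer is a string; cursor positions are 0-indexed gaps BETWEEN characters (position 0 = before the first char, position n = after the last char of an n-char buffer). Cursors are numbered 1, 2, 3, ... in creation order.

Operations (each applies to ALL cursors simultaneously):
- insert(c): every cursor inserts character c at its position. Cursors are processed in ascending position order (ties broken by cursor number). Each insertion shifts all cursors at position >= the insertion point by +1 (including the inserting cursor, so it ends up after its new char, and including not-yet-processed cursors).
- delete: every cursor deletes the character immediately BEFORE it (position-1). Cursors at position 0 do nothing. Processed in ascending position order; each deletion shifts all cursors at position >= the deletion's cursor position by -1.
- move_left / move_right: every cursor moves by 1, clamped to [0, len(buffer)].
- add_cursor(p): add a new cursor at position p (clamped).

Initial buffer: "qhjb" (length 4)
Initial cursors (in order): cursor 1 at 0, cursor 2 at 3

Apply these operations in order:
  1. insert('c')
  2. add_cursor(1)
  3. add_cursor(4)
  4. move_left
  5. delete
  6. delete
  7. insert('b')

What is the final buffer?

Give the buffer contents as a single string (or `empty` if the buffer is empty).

Answer: bbbbcb

Derivation:
After op 1 (insert('c')): buffer="cqhjcb" (len 6), cursors c1@1 c2@5, authorship 1...2.
After op 2 (add_cursor(1)): buffer="cqhjcb" (len 6), cursors c1@1 c3@1 c2@5, authorship 1...2.
After op 3 (add_cursor(4)): buffer="cqhjcb" (len 6), cursors c1@1 c3@1 c4@4 c2@5, authorship 1...2.
After op 4 (move_left): buffer="cqhjcb" (len 6), cursors c1@0 c3@0 c4@3 c2@4, authorship 1...2.
After op 5 (delete): buffer="cqcb" (len 4), cursors c1@0 c3@0 c2@2 c4@2, authorship 1.2.
After op 6 (delete): buffer="cb" (len 2), cursors c1@0 c2@0 c3@0 c4@0, authorship 2.
After op 7 (insert('b')): buffer="bbbbcb" (len 6), cursors c1@4 c2@4 c3@4 c4@4, authorship 12342.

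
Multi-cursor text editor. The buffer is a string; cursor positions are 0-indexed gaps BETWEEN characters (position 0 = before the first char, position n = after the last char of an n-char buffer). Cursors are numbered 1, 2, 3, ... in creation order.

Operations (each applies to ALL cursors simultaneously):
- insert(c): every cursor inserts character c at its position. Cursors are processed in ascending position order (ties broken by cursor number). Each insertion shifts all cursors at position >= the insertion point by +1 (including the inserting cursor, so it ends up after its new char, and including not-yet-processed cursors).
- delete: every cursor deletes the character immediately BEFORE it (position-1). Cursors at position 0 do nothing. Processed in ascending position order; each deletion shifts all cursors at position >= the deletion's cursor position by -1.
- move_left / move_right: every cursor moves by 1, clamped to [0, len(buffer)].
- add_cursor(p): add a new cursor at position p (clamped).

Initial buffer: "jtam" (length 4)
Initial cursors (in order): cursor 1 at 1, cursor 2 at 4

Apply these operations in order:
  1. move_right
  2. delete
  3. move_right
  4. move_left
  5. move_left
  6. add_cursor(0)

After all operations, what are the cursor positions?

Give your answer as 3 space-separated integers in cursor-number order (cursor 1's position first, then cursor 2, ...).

Answer: 0 0 0

Derivation:
After op 1 (move_right): buffer="jtam" (len 4), cursors c1@2 c2@4, authorship ....
After op 2 (delete): buffer="ja" (len 2), cursors c1@1 c2@2, authorship ..
After op 3 (move_right): buffer="ja" (len 2), cursors c1@2 c2@2, authorship ..
After op 4 (move_left): buffer="ja" (len 2), cursors c1@1 c2@1, authorship ..
After op 5 (move_left): buffer="ja" (len 2), cursors c1@0 c2@0, authorship ..
After op 6 (add_cursor(0)): buffer="ja" (len 2), cursors c1@0 c2@0 c3@0, authorship ..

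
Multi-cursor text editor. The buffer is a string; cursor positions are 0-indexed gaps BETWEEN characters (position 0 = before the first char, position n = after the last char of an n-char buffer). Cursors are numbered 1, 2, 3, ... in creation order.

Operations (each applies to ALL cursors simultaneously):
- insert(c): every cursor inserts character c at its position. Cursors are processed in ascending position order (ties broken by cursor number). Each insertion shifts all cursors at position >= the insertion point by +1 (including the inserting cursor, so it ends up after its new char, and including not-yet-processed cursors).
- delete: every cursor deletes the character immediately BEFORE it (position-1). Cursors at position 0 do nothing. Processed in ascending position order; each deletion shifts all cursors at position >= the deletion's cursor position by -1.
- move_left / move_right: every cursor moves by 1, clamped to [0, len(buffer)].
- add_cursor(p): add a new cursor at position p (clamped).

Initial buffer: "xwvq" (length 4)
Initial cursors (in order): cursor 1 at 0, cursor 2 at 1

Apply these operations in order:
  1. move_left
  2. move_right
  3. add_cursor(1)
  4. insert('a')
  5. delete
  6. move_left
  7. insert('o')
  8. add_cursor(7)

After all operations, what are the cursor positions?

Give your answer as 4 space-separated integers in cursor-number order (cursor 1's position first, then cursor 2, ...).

Answer: 3 3 3 7

Derivation:
After op 1 (move_left): buffer="xwvq" (len 4), cursors c1@0 c2@0, authorship ....
After op 2 (move_right): buffer="xwvq" (len 4), cursors c1@1 c2@1, authorship ....
After op 3 (add_cursor(1)): buffer="xwvq" (len 4), cursors c1@1 c2@1 c3@1, authorship ....
After op 4 (insert('a')): buffer="xaaawvq" (len 7), cursors c1@4 c2@4 c3@4, authorship .123...
After op 5 (delete): buffer="xwvq" (len 4), cursors c1@1 c2@1 c3@1, authorship ....
After op 6 (move_left): buffer="xwvq" (len 4), cursors c1@0 c2@0 c3@0, authorship ....
After op 7 (insert('o')): buffer="oooxwvq" (len 7), cursors c1@3 c2@3 c3@3, authorship 123....
After op 8 (add_cursor(7)): buffer="oooxwvq" (len 7), cursors c1@3 c2@3 c3@3 c4@7, authorship 123....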